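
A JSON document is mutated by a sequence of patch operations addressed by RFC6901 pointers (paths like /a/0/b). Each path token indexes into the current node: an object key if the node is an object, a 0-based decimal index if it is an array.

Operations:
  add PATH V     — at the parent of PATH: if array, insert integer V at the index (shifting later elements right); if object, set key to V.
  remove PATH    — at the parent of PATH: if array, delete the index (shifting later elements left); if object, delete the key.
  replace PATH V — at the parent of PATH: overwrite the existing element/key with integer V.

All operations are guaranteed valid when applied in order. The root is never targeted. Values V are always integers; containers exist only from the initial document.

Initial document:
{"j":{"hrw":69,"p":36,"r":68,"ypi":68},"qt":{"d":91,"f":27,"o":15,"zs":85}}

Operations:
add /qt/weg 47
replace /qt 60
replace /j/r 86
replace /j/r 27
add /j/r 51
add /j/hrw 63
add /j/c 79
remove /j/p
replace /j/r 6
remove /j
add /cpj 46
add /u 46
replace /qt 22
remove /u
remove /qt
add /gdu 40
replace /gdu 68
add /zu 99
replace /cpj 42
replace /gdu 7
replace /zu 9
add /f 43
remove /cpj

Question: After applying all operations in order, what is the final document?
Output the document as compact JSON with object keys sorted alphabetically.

After op 1 (add /qt/weg 47): {"j":{"hrw":69,"p":36,"r":68,"ypi":68},"qt":{"d":91,"f":27,"o":15,"weg":47,"zs":85}}
After op 2 (replace /qt 60): {"j":{"hrw":69,"p":36,"r":68,"ypi":68},"qt":60}
After op 3 (replace /j/r 86): {"j":{"hrw":69,"p":36,"r":86,"ypi":68},"qt":60}
After op 4 (replace /j/r 27): {"j":{"hrw":69,"p":36,"r":27,"ypi":68},"qt":60}
After op 5 (add /j/r 51): {"j":{"hrw":69,"p":36,"r":51,"ypi":68},"qt":60}
After op 6 (add /j/hrw 63): {"j":{"hrw":63,"p":36,"r":51,"ypi":68},"qt":60}
After op 7 (add /j/c 79): {"j":{"c":79,"hrw":63,"p":36,"r":51,"ypi":68},"qt":60}
After op 8 (remove /j/p): {"j":{"c":79,"hrw":63,"r":51,"ypi":68},"qt":60}
After op 9 (replace /j/r 6): {"j":{"c":79,"hrw":63,"r":6,"ypi":68},"qt":60}
After op 10 (remove /j): {"qt":60}
After op 11 (add /cpj 46): {"cpj":46,"qt":60}
After op 12 (add /u 46): {"cpj":46,"qt":60,"u":46}
After op 13 (replace /qt 22): {"cpj":46,"qt":22,"u":46}
After op 14 (remove /u): {"cpj":46,"qt":22}
After op 15 (remove /qt): {"cpj":46}
After op 16 (add /gdu 40): {"cpj":46,"gdu":40}
After op 17 (replace /gdu 68): {"cpj":46,"gdu":68}
After op 18 (add /zu 99): {"cpj":46,"gdu":68,"zu":99}
After op 19 (replace /cpj 42): {"cpj":42,"gdu":68,"zu":99}
After op 20 (replace /gdu 7): {"cpj":42,"gdu":7,"zu":99}
After op 21 (replace /zu 9): {"cpj":42,"gdu":7,"zu":9}
After op 22 (add /f 43): {"cpj":42,"f":43,"gdu":7,"zu":9}
After op 23 (remove /cpj): {"f":43,"gdu":7,"zu":9}

Answer: {"f":43,"gdu":7,"zu":9}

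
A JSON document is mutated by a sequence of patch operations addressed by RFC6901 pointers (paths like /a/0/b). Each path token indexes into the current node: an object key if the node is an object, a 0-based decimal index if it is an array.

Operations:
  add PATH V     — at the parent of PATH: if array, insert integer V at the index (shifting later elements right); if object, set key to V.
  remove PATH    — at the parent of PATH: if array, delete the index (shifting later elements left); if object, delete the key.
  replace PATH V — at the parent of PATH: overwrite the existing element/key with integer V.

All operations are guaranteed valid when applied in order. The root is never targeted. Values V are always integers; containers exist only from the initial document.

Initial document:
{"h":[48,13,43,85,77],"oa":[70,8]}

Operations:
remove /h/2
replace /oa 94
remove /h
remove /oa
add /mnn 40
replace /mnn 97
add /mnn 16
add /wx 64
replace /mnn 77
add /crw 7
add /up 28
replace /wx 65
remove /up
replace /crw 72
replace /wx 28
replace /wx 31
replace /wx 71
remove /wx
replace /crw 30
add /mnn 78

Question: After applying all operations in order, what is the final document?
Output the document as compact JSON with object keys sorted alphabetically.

Answer: {"crw":30,"mnn":78}

Derivation:
After op 1 (remove /h/2): {"h":[48,13,85,77],"oa":[70,8]}
After op 2 (replace /oa 94): {"h":[48,13,85,77],"oa":94}
After op 3 (remove /h): {"oa":94}
After op 4 (remove /oa): {}
After op 5 (add /mnn 40): {"mnn":40}
After op 6 (replace /mnn 97): {"mnn":97}
After op 7 (add /mnn 16): {"mnn":16}
After op 8 (add /wx 64): {"mnn":16,"wx":64}
After op 9 (replace /mnn 77): {"mnn":77,"wx":64}
After op 10 (add /crw 7): {"crw":7,"mnn":77,"wx":64}
After op 11 (add /up 28): {"crw":7,"mnn":77,"up":28,"wx":64}
After op 12 (replace /wx 65): {"crw":7,"mnn":77,"up":28,"wx":65}
After op 13 (remove /up): {"crw":7,"mnn":77,"wx":65}
After op 14 (replace /crw 72): {"crw":72,"mnn":77,"wx":65}
After op 15 (replace /wx 28): {"crw":72,"mnn":77,"wx":28}
After op 16 (replace /wx 31): {"crw":72,"mnn":77,"wx":31}
After op 17 (replace /wx 71): {"crw":72,"mnn":77,"wx":71}
After op 18 (remove /wx): {"crw":72,"mnn":77}
After op 19 (replace /crw 30): {"crw":30,"mnn":77}
After op 20 (add /mnn 78): {"crw":30,"mnn":78}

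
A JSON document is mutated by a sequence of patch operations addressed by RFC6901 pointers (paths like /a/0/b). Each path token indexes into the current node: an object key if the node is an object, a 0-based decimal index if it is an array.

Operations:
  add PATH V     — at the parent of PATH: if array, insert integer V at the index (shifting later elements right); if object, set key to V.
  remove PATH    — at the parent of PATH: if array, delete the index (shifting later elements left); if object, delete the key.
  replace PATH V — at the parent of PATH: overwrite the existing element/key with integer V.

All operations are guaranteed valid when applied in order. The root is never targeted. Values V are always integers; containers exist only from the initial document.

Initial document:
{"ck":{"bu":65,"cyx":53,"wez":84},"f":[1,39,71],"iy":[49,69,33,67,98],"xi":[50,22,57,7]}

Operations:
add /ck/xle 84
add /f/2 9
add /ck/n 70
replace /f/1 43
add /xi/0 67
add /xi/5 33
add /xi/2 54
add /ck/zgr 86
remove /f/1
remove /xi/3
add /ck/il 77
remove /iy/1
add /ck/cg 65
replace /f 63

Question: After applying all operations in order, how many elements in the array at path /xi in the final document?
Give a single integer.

Answer: 6

Derivation:
After op 1 (add /ck/xle 84): {"ck":{"bu":65,"cyx":53,"wez":84,"xle":84},"f":[1,39,71],"iy":[49,69,33,67,98],"xi":[50,22,57,7]}
After op 2 (add /f/2 9): {"ck":{"bu":65,"cyx":53,"wez":84,"xle":84},"f":[1,39,9,71],"iy":[49,69,33,67,98],"xi":[50,22,57,7]}
After op 3 (add /ck/n 70): {"ck":{"bu":65,"cyx":53,"n":70,"wez":84,"xle":84},"f":[1,39,9,71],"iy":[49,69,33,67,98],"xi":[50,22,57,7]}
After op 4 (replace /f/1 43): {"ck":{"bu":65,"cyx":53,"n":70,"wez":84,"xle":84},"f":[1,43,9,71],"iy":[49,69,33,67,98],"xi":[50,22,57,7]}
After op 5 (add /xi/0 67): {"ck":{"bu":65,"cyx":53,"n":70,"wez":84,"xle":84},"f":[1,43,9,71],"iy":[49,69,33,67,98],"xi":[67,50,22,57,7]}
After op 6 (add /xi/5 33): {"ck":{"bu":65,"cyx":53,"n":70,"wez":84,"xle":84},"f":[1,43,9,71],"iy":[49,69,33,67,98],"xi":[67,50,22,57,7,33]}
After op 7 (add /xi/2 54): {"ck":{"bu":65,"cyx":53,"n":70,"wez":84,"xle":84},"f":[1,43,9,71],"iy":[49,69,33,67,98],"xi":[67,50,54,22,57,7,33]}
After op 8 (add /ck/zgr 86): {"ck":{"bu":65,"cyx":53,"n":70,"wez":84,"xle":84,"zgr":86},"f":[1,43,9,71],"iy":[49,69,33,67,98],"xi":[67,50,54,22,57,7,33]}
After op 9 (remove /f/1): {"ck":{"bu":65,"cyx":53,"n":70,"wez":84,"xle":84,"zgr":86},"f":[1,9,71],"iy":[49,69,33,67,98],"xi":[67,50,54,22,57,7,33]}
After op 10 (remove /xi/3): {"ck":{"bu":65,"cyx":53,"n":70,"wez":84,"xle":84,"zgr":86},"f":[1,9,71],"iy":[49,69,33,67,98],"xi":[67,50,54,57,7,33]}
After op 11 (add /ck/il 77): {"ck":{"bu":65,"cyx":53,"il":77,"n":70,"wez":84,"xle":84,"zgr":86},"f":[1,9,71],"iy":[49,69,33,67,98],"xi":[67,50,54,57,7,33]}
After op 12 (remove /iy/1): {"ck":{"bu":65,"cyx":53,"il":77,"n":70,"wez":84,"xle":84,"zgr":86},"f":[1,9,71],"iy":[49,33,67,98],"xi":[67,50,54,57,7,33]}
After op 13 (add /ck/cg 65): {"ck":{"bu":65,"cg":65,"cyx":53,"il":77,"n":70,"wez":84,"xle":84,"zgr":86},"f":[1,9,71],"iy":[49,33,67,98],"xi":[67,50,54,57,7,33]}
After op 14 (replace /f 63): {"ck":{"bu":65,"cg":65,"cyx":53,"il":77,"n":70,"wez":84,"xle":84,"zgr":86},"f":63,"iy":[49,33,67,98],"xi":[67,50,54,57,7,33]}
Size at path /xi: 6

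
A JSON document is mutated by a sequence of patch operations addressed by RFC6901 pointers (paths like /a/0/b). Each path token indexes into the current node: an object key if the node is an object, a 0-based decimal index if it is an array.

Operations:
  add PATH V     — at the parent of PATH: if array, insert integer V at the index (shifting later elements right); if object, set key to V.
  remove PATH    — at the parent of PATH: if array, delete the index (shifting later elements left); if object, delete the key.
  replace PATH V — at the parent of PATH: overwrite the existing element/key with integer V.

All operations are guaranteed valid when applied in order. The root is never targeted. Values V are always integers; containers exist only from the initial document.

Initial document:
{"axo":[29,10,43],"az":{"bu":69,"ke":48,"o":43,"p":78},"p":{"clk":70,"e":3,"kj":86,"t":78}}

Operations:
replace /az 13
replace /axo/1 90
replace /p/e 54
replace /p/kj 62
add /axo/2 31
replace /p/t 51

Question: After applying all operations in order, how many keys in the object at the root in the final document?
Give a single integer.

Answer: 3

Derivation:
After op 1 (replace /az 13): {"axo":[29,10,43],"az":13,"p":{"clk":70,"e":3,"kj":86,"t":78}}
After op 2 (replace /axo/1 90): {"axo":[29,90,43],"az":13,"p":{"clk":70,"e":3,"kj":86,"t":78}}
After op 3 (replace /p/e 54): {"axo":[29,90,43],"az":13,"p":{"clk":70,"e":54,"kj":86,"t":78}}
After op 4 (replace /p/kj 62): {"axo":[29,90,43],"az":13,"p":{"clk":70,"e":54,"kj":62,"t":78}}
After op 5 (add /axo/2 31): {"axo":[29,90,31,43],"az":13,"p":{"clk":70,"e":54,"kj":62,"t":78}}
After op 6 (replace /p/t 51): {"axo":[29,90,31,43],"az":13,"p":{"clk":70,"e":54,"kj":62,"t":51}}
Size at the root: 3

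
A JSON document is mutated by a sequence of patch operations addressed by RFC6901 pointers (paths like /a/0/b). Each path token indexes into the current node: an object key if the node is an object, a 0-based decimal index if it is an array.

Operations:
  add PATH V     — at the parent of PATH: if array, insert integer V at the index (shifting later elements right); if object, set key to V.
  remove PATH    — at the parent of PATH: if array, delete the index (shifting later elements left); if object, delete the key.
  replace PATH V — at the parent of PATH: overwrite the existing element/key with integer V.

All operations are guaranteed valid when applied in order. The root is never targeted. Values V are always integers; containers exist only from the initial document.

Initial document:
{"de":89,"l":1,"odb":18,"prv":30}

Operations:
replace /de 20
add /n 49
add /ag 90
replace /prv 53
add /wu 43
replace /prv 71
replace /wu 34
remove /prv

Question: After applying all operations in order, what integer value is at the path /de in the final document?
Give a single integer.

Answer: 20

Derivation:
After op 1 (replace /de 20): {"de":20,"l":1,"odb":18,"prv":30}
After op 2 (add /n 49): {"de":20,"l":1,"n":49,"odb":18,"prv":30}
After op 3 (add /ag 90): {"ag":90,"de":20,"l":1,"n":49,"odb":18,"prv":30}
After op 4 (replace /prv 53): {"ag":90,"de":20,"l":1,"n":49,"odb":18,"prv":53}
After op 5 (add /wu 43): {"ag":90,"de":20,"l":1,"n":49,"odb":18,"prv":53,"wu":43}
After op 6 (replace /prv 71): {"ag":90,"de":20,"l":1,"n":49,"odb":18,"prv":71,"wu":43}
After op 7 (replace /wu 34): {"ag":90,"de":20,"l":1,"n":49,"odb":18,"prv":71,"wu":34}
After op 8 (remove /prv): {"ag":90,"de":20,"l":1,"n":49,"odb":18,"wu":34}
Value at /de: 20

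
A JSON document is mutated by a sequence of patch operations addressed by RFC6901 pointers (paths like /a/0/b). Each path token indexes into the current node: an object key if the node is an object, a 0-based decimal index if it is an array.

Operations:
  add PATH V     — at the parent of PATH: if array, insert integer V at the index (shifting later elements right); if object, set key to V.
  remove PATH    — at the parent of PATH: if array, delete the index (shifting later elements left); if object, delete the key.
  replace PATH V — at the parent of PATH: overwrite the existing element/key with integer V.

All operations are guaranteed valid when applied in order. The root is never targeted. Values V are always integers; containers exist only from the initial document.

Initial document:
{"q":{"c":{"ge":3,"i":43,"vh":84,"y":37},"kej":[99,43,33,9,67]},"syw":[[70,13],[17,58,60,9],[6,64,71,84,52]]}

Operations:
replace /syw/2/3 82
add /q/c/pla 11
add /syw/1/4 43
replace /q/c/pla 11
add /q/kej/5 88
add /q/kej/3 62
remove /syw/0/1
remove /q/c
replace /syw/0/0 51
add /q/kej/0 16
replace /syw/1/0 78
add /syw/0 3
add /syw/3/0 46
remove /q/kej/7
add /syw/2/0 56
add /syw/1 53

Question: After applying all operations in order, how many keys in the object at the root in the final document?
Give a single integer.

After op 1 (replace /syw/2/3 82): {"q":{"c":{"ge":3,"i":43,"vh":84,"y":37},"kej":[99,43,33,9,67]},"syw":[[70,13],[17,58,60,9],[6,64,71,82,52]]}
After op 2 (add /q/c/pla 11): {"q":{"c":{"ge":3,"i":43,"pla":11,"vh":84,"y":37},"kej":[99,43,33,9,67]},"syw":[[70,13],[17,58,60,9],[6,64,71,82,52]]}
After op 3 (add /syw/1/4 43): {"q":{"c":{"ge":3,"i":43,"pla":11,"vh":84,"y":37},"kej":[99,43,33,9,67]},"syw":[[70,13],[17,58,60,9,43],[6,64,71,82,52]]}
After op 4 (replace /q/c/pla 11): {"q":{"c":{"ge":3,"i":43,"pla":11,"vh":84,"y":37},"kej":[99,43,33,9,67]},"syw":[[70,13],[17,58,60,9,43],[6,64,71,82,52]]}
After op 5 (add /q/kej/5 88): {"q":{"c":{"ge":3,"i":43,"pla":11,"vh":84,"y":37},"kej":[99,43,33,9,67,88]},"syw":[[70,13],[17,58,60,9,43],[6,64,71,82,52]]}
After op 6 (add /q/kej/3 62): {"q":{"c":{"ge":3,"i":43,"pla":11,"vh":84,"y":37},"kej":[99,43,33,62,9,67,88]},"syw":[[70,13],[17,58,60,9,43],[6,64,71,82,52]]}
After op 7 (remove /syw/0/1): {"q":{"c":{"ge":3,"i":43,"pla":11,"vh":84,"y":37},"kej":[99,43,33,62,9,67,88]},"syw":[[70],[17,58,60,9,43],[6,64,71,82,52]]}
After op 8 (remove /q/c): {"q":{"kej":[99,43,33,62,9,67,88]},"syw":[[70],[17,58,60,9,43],[6,64,71,82,52]]}
After op 9 (replace /syw/0/0 51): {"q":{"kej":[99,43,33,62,9,67,88]},"syw":[[51],[17,58,60,9,43],[6,64,71,82,52]]}
After op 10 (add /q/kej/0 16): {"q":{"kej":[16,99,43,33,62,9,67,88]},"syw":[[51],[17,58,60,9,43],[6,64,71,82,52]]}
After op 11 (replace /syw/1/0 78): {"q":{"kej":[16,99,43,33,62,9,67,88]},"syw":[[51],[78,58,60,9,43],[6,64,71,82,52]]}
After op 12 (add /syw/0 3): {"q":{"kej":[16,99,43,33,62,9,67,88]},"syw":[3,[51],[78,58,60,9,43],[6,64,71,82,52]]}
After op 13 (add /syw/3/0 46): {"q":{"kej":[16,99,43,33,62,9,67,88]},"syw":[3,[51],[78,58,60,9,43],[46,6,64,71,82,52]]}
After op 14 (remove /q/kej/7): {"q":{"kej":[16,99,43,33,62,9,67]},"syw":[3,[51],[78,58,60,9,43],[46,6,64,71,82,52]]}
After op 15 (add /syw/2/0 56): {"q":{"kej":[16,99,43,33,62,9,67]},"syw":[3,[51],[56,78,58,60,9,43],[46,6,64,71,82,52]]}
After op 16 (add /syw/1 53): {"q":{"kej":[16,99,43,33,62,9,67]},"syw":[3,53,[51],[56,78,58,60,9,43],[46,6,64,71,82,52]]}
Size at the root: 2

Answer: 2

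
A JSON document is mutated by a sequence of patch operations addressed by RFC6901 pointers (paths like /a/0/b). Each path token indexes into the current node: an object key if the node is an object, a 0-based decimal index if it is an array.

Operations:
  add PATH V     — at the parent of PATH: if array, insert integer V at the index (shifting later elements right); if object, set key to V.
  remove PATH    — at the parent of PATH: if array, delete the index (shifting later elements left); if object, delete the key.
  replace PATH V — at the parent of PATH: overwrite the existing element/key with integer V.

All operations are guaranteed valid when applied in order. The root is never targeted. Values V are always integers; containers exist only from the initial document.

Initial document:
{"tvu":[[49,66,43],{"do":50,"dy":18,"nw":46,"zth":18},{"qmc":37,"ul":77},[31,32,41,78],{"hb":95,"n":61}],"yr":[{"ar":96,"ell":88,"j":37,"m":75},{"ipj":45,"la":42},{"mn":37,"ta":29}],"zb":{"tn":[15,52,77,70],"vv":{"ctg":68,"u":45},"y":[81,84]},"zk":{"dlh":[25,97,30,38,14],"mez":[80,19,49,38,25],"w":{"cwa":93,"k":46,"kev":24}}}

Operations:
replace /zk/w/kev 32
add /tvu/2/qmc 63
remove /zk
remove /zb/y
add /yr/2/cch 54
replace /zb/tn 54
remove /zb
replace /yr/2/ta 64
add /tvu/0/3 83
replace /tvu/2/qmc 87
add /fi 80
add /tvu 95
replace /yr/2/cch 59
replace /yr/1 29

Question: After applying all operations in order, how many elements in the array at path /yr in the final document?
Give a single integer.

Answer: 3

Derivation:
After op 1 (replace /zk/w/kev 32): {"tvu":[[49,66,43],{"do":50,"dy":18,"nw":46,"zth":18},{"qmc":37,"ul":77},[31,32,41,78],{"hb":95,"n":61}],"yr":[{"ar":96,"ell":88,"j":37,"m":75},{"ipj":45,"la":42},{"mn":37,"ta":29}],"zb":{"tn":[15,52,77,70],"vv":{"ctg":68,"u":45},"y":[81,84]},"zk":{"dlh":[25,97,30,38,14],"mez":[80,19,49,38,25],"w":{"cwa":93,"k":46,"kev":32}}}
After op 2 (add /tvu/2/qmc 63): {"tvu":[[49,66,43],{"do":50,"dy":18,"nw":46,"zth":18},{"qmc":63,"ul":77},[31,32,41,78],{"hb":95,"n":61}],"yr":[{"ar":96,"ell":88,"j":37,"m":75},{"ipj":45,"la":42},{"mn":37,"ta":29}],"zb":{"tn":[15,52,77,70],"vv":{"ctg":68,"u":45},"y":[81,84]},"zk":{"dlh":[25,97,30,38,14],"mez":[80,19,49,38,25],"w":{"cwa":93,"k":46,"kev":32}}}
After op 3 (remove /zk): {"tvu":[[49,66,43],{"do":50,"dy":18,"nw":46,"zth":18},{"qmc":63,"ul":77},[31,32,41,78],{"hb":95,"n":61}],"yr":[{"ar":96,"ell":88,"j":37,"m":75},{"ipj":45,"la":42},{"mn":37,"ta":29}],"zb":{"tn":[15,52,77,70],"vv":{"ctg":68,"u":45},"y":[81,84]}}
After op 4 (remove /zb/y): {"tvu":[[49,66,43],{"do":50,"dy":18,"nw":46,"zth":18},{"qmc":63,"ul":77},[31,32,41,78],{"hb":95,"n":61}],"yr":[{"ar":96,"ell":88,"j":37,"m":75},{"ipj":45,"la":42},{"mn":37,"ta":29}],"zb":{"tn":[15,52,77,70],"vv":{"ctg":68,"u":45}}}
After op 5 (add /yr/2/cch 54): {"tvu":[[49,66,43],{"do":50,"dy":18,"nw":46,"zth":18},{"qmc":63,"ul":77},[31,32,41,78],{"hb":95,"n":61}],"yr":[{"ar":96,"ell":88,"j":37,"m":75},{"ipj":45,"la":42},{"cch":54,"mn":37,"ta":29}],"zb":{"tn":[15,52,77,70],"vv":{"ctg":68,"u":45}}}
After op 6 (replace /zb/tn 54): {"tvu":[[49,66,43],{"do":50,"dy":18,"nw":46,"zth":18},{"qmc":63,"ul":77},[31,32,41,78],{"hb":95,"n":61}],"yr":[{"ar":96,"ell":88,"j":37,"m":75},{"ipj":45,"la":42},{"cch":54,"mn":37,"ta":29}],"zb":{"tn":54,"vv":{"ctg":68,"u":45}}}
After op 7 (remove /zb): {"tvu":[[49,66,43],{"do":50,"dy":18,"nw":46,"zth":18},{"qmc":63,"ul":77},[31,32,41,78],{"hb":95,"n":61}],"yr":[{"ar":96,"ell":88,"j":37,"m":75},{"ipj":45,"la":42},{"cch":54,"mn":37,"ta":29}]}
After op 8 (replace /yr/2/ta 64): {"tvu":[[49,66,43],{"do":50,"dy":18,"nw":46,"zth":18},{"qmc":63,"ul":77},[31,32,41,78],{"hb":95,"n":61}],"yr":[{"ar":96,"ell":88,"j":37,"m":75},{"ipj":45,"la":42},{"cch":54,"mn":37,"ta":64}]}
After op 9 (add /tvu/0/3 83): {"tvu":[[49,66,43,83],{"do":50,"dy":18,"nw":46,"zth":18},{"qmc":63,"ul":77},[31,32,41,78],{"hb":95,"n":61}],"yr":[{"ar":96,"ell":88,"j":37,"m":75},{"ipj":45,"la":42},{"cch":54,"mn":37,"ta":64}]}
After op 10 (replace /tvu/2/qmc 87): {"tvu":[[49,66,43,83],{"do":50,"dy":18,"nw":46,"zth":18},{"qmc":87,"ul":77},[31,32,41,78],{"hb":95,"n":61}],"yr":[{"ar":96,"ell":88,"j":37,"m":75},{"ipj":45,"la":42},{"cch":54,"mn":37,"ta":64}]}
After op 11 (add /fi 80): {"fi":80,"tvu":[[49,66,43,83],{"do":50,"dy":18,"nw":46,"zth":18},{"qmc":87,"ul":77},[31,32,41,78],{"hb":95,"n":61}],"yr":[{"ar":96,"ell":88,"j":37,"m":75},{"ipj":45,"la":42},{"cch":54,"mn":37,"ta":64}]}
After op 12 (add /tvu 95): {"fi":80,"tvu":95,"yr":[{"ar":96,"ell":88,"j":37,"m":75},{"ipj":45,"la":42},{"cch":54,"mn":37,"ta":64}]}
After op 13 (replace /yr/2/cch 59): {"fi":80,"tvu":95,"yr":[{"ar":96,"ell":88,"j":37,"m":75},{"ipj":45,"la":42},{"cch":59,"mn":37,"ta":64}]}
After op 14 (replace /yr/1 29): {"fi":80,"tvu":95,"yr":[{"ar":96,"ell":88,"j":37,"m":75},29,{"cch":59,"mn":37,"ta":64}]}
Size at path /yr: 3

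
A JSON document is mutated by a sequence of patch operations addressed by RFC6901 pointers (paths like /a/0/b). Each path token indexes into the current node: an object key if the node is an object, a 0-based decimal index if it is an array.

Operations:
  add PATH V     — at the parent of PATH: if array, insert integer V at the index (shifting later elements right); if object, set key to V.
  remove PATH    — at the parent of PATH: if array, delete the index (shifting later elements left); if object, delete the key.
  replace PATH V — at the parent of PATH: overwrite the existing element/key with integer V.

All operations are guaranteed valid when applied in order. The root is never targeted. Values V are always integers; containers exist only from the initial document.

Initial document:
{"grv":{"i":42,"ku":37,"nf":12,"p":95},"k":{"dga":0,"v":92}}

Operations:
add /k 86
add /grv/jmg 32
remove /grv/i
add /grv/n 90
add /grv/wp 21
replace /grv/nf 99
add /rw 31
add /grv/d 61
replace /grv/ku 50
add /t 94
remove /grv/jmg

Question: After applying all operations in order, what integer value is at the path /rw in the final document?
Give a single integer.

Answer: 31

Derivation:
After op 1 (add /k 86): {"grv":{"i":42,"ku":37,"nf":12,"p":95},"k":86}
After op 2 (add /grv/jmg 32): {"grv":{"i":42,"jmg":32,"ku":37,"nf":12,"p":95},"k":86}
After op 3 (remove /grv/i): {"grv":{"jmg":32,"ku":37,"nf":12,"p":95},"k":86}
After op 4 (add /grv/n 90): {"grv":{"jmg":32,"ku":37,"n":90,"nf":12,"p":95},"k":86}
After op 5 (add /grv/wp 21): {"grv":{"jmg":32,"ku":37,"n":90,"nf":12,"p":95,"wp":21},"k":86}
After op 6 (replace /grv/nf 99): {"grv":{"jmg":32,"ku":37,"n":90,"nf":99,"p":95,"wp":21},"k":86}
After op 7 (add /rw 31): {"grv":{"jmg":32,"ku":37,"n":90,"nf":99,"p":95,"wp":21},"k":86,"rw":31}
After op 8 (add /grv/d 61): {"grv":{"d":61,"jmg":32,"ku":37,"n":90,"nf":99,"p":95,"wp":21},"k":86,"rw":31}
After op 9 (replace /grv/ku 50): {"grv":{"d":61,"jmg":32,"ku":50,"n":90,"nf":99,"p":95,"wp":21},"k":86,"rw":31}
After op 10 (add /t 94): {"grv":{"d":61,"jmg":32,"ku":50,"n":90,"nf":99,"p":95,"wp":21},"k":86,"rw":31,"t":94}
After op 11 (remove /grv/jmg): {"grv":{"d":61,"ku":50,"n":90,"nf":99,"p":95,"wp":21},"k":86,"rw":31,"t":94}
Value at /rw: 31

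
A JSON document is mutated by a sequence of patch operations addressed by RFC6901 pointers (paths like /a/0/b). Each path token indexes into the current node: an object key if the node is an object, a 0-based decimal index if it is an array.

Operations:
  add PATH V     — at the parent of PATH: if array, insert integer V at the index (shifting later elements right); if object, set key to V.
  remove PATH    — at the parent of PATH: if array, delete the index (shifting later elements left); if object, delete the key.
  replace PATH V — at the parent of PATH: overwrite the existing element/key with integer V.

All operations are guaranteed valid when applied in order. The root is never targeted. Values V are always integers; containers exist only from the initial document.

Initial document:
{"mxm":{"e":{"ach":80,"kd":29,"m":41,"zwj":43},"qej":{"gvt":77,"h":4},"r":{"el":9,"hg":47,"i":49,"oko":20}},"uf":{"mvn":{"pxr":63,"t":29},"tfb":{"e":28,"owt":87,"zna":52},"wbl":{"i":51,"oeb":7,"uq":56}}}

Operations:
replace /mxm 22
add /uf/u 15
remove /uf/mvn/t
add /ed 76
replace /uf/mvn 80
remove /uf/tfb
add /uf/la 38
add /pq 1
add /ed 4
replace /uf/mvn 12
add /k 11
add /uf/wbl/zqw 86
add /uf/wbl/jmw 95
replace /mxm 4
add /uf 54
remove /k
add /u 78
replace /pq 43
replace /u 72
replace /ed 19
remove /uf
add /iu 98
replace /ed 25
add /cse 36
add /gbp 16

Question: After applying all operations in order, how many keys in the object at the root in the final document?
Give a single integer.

Answer: 7

Derivation:
After op 1 (replace /mxm 22): {"mxm":22,"uf":{"mvn":{"pxr":63,"t":29},"tfb":{"e":28,"owt":87,"zna":52},"wbl":{"i":51,"oeb":7,"uq":56}}}
After op 2 (add /uf/u 15): {"mxm":22,"uf":{"mvn":{"pxr":63,"t":29},"tfb":{"e":28,"owt":87,"zna":52},"u":15,"wbl":{"i":51,"oeb":7,"uq":56}}}
After op 3 (remove /uf/mvn/t): {"mxm":22,"uf":{"mvn":{"pxr":63},"tfb":{"e":28,"owt":87,"zna":52},"u":15,"wbl":{"i":51,"oeb":7,"uq":56}}}
After op 4 (add /ed 76): {"ed":76,"mxm":22,"uf":{"mvn":{"pxr":63},"tfb":{"e":28,"owt":87,"zna":52},"u":15,"wbl":{"i":51,"oeb":7,"uq":56}}}
After op 5 (replace /uf/mvn 80): {"ed":76,"mxm":22,"uf":{"mvn":80,"tfb":{"e":28,"owt":87,"zna":52},"u":15,"wbl":{"i":51,"oeb":7,"uq":56}}}
After op 6 (remove /uf/tfb): {"ed":76,"mxm":22,"uf":{"mvn":80,"u":15,"wbl":{"i":51,"oeb":7,"uq":56}}}
After op 7 (add /uf/la 38): {"ed":76,"mxm":22,"uf":{"la":38,"mvn":80,"u":15,"wbl":{"i":51,"oeb":7,"uq":56}}}
After op 8 (add /pq 1): {"ed":76,"mxm":22,"pq":1,"uf":{"la":38,"mvn":80,"u":15,"wbl":{"i":51,"oeb":7,"uq":56}}}
After op 9 (add /ed 4): {"ed":4,"mxm":22,"pq":1,"uf":{"la":38,"mvn":80,"u":15,"wbl":{"i":51,"oeb":7,"uq":56}}}
After op 10 (replace /uf/mvn 12): {"ed":4,"mxm":22,"pq":1,"uf":{"la":38,"mvn":12,"u":15,"wbl":{"i":51,"oeb":7,"uq":56}}}
After op 11 (add /k 11): {"ed":4,"k":11,"mxm":22,"pq":1,"uf":{"la":38,"mvn":12,"u":15,"wbl":{"i":51,"oeb":7,"uq":56}}}
After op 12 (add /uf/wbl/zqw 86): {"ed":4,"k":11,"mxm":22,"pq":1,"uf":{"la":38,"mvn":12,"u":15,"wbl":{"i":51,"oeb":7,"uq":56,"zqw":86}}}
After op 13 (add /uf/wbl/jmw 95): {"ed":4,"k":11,"mxm":22,"pq":1,"uf":{"la":38,"mvn":12,"u":15,"wbl":{"i":51,"jmw":95,"oeb":7,"uq":56,"zqw":86}}}
After op 14 (replace /mxm 4): {"ed":4,"k":11,"mxm":4,"pq":1,"uf":{"la":38,"mvn":12,"u":15,"wbl":{"i":51,"jmw":95,"oeb":7,"uq":56,"zqw":86}}}
After op 15 (add /uf 54): {"ed":4,"k":11,"mxm":4,"pq":1,"uf":54}
After op 16 (remove /k): {"ed":4,"mxm":4,"pq":1,"uf":54}
After op 17 (add /u 78): {"ed":4,"mxm":4,"pq":1,"u":78,"uf":54}
After op 18 (replace /pq 43): {"ed":4,"mxm":4,"pq":43,"u":78,"uf":54}
After op 19 (replace /u 72): {"ed":4,"mxm":4,"pq":43,"u":72,"uf":54}
After op 20 (replace /ed 19): {"ed":19,"mxm":4,"pq":43,"u":72,"uf":54}
After op 21 (remove /uf): {"ed":19,"mxm":4,"pq":43,"u":72}
After op 22 (add /iu 98): {"ed":19,"iu":98,"mxm":4,"pq":43,"u":72}
After op 23 (replace /ed 25): {"ed":25,"iu":98,"mxm":4,"pq":43,"u":72}
After op 24 (add /cse 36): {"cse":36,"ed":25,"iu":98,"mxm":4,"pq":43,"u":72}
After op 25 (add /gbp 16): {"cse":36,"ed":25,"gbp":16,"iu":98,"mxm":4,"pq":43,"u":72}
Size at the root: 7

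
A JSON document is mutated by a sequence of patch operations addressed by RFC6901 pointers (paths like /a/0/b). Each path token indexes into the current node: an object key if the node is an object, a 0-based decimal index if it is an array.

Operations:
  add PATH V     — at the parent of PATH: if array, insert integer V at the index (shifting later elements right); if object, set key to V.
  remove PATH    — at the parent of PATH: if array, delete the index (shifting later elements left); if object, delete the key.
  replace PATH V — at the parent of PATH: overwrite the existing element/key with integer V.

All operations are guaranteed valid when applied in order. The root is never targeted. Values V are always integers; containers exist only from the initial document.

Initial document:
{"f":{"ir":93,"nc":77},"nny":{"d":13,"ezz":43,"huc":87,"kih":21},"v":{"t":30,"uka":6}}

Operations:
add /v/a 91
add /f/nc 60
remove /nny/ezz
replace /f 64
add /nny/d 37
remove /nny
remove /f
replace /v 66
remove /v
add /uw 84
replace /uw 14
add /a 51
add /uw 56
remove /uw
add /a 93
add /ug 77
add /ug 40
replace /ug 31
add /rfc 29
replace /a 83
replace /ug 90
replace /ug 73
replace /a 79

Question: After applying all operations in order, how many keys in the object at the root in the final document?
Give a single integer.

Answer: 3

Derivation:
After op 1 (add /v/a 91): {"f":{"ir":93,"nc":77},"nny":{"d":13,"ezz":43,"huc":87,"kih":21},"v":{"a":91,"t":30,"uka":6}}
After op 2 (add /f/nc 60): {"f":{"ir":93,"nc":60},"nny":{"d":13,"ezz":43,"huc":87,"kih":21},"v":{"a":91,"t":30,"uka":6}}
After op 3 (remove /nny/ezz): {"f":{"ir":93,"nc":60},"nny":{"d":13,"huc":87,"kih":21},"v":{"a":91,"t":30,"uka":6}}
After op 4 (replace /f 64): {"f":64,"nny":{"d":13,"huc":87,"kih":21},"v":{"a":91,"t":30,"uka":6}}
After op 5 (add /nny/d 37): {"f":64,"nny":{"d":37,"huc":87,"kih":21},"v":{"a":91,"t":30,"uka":6}}
After op 6 (remove /nny): {"f":64,"v":{"a":91,"t":30,"uka":6}}
After op 7 (remove /f): {"v":{"a":91,"t":30,"uka":6}}
After op 8 (replace /v 66): {"v":66}
After op 9 (remove /v): {}
After op 10 (add /uw 84): {"uw":84}
After op 11 (replace /uw 14): {"uw":14}
After op 12 (add /a 51): {"a":51,"uw":14}
After op 13 (add /uw 56): {"a":51,"uw":56}
After op 14 (remove /uw): {"a":51}
After op 15 (add /a 93): {"a":93}
After op 16 (add /ug 77): {"a":93,"ug":77}
After op 17 (add /ug 40): {"a":93,"ug":40}
After op 18 (replace /ug 31): {"a":93,"ug":31}
After op 19 (add /rfc 29): {"a":93,"rfc":29,"ug":31}
After op 20 (replace /a 83): {"a":83,"rfc":29,"ug":31}
After op 21 (replace /ug 90): {"a":83,"rfc":29,"ug":90}
After op 22 (replace /ug 73): {"a":83,"rfc":29,"ug":73}
After op 23 (replace /a 79): {"a":79,"rfc":29,"ug":73}
Size at the root: 3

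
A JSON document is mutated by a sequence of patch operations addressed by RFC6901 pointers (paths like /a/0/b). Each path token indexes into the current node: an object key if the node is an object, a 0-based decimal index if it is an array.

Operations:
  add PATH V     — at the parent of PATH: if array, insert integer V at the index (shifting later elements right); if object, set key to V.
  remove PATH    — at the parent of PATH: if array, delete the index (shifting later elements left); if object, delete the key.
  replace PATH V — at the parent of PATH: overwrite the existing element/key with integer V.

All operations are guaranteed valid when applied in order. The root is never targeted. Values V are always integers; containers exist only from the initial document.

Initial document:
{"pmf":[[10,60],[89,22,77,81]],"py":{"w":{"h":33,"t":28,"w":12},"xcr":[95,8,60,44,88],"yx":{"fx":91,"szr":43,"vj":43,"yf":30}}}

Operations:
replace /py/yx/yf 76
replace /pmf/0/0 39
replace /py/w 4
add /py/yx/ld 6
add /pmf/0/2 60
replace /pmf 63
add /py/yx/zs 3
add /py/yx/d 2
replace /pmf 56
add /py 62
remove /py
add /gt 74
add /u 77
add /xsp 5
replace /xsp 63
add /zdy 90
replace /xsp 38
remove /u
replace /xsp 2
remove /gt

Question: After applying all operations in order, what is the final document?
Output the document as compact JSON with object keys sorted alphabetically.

Answer: {"pmf":56,"xsp":2,"zdy":90}

Derivation:
After op 1 (replace /py/yx/yf 76): {"pmf":[[10,60],[89,22,77,81]],"py":{"w":{"h":33,"t":28,"w":12},"xcr":[95,8,60,44,88],"yx":{"fx":91,"szr":43,"vj":43,"yf":76}}}
After op 2 (replace /pmf/0/0 39): {"pmf":[[39,60],[89,22,77,81]],"py":{"w":{"h":33,"t":28,"w":12},"xcr":[95,8,60,44,88],"yx":{"fx":91,"szr":43,"vj":43,"yf":76}}}
After op 3 (replace /py/w 4): {"pmf":[[39,60],[89,22,77,81]],"py":{"w":4,"xcr":[95,8,60,44,88],"yx":{"fx":91,"szr":43,"vj":43,"yf":76}}}
After op 4 (add /py/yx/ld 6): {"pmf":[[39,60],[89,22,77,81]],"py":{"w":4,"xcr":[95,8,60,44,88],"yx":{"fx":91,"ld":6,"szr":43,"vj":43,"yf":76}}}
After op 5 (add /pmf/0/2 60): {"pmf":[[39,60,60],[89,22,77,81]],"py":{"w":4,"xcr":[95,8,60,44,88],"yx":{"fx":91,"ld":6,"szr":43,"vj":43,"yf":76}}}
After op 6 (replace /pmf 63): {"pmf":63,"py":{"w":4,"xcr":[95,8,60,44,88],"yx":{"fx":91,"ld":6,"szr":43,"vj":43,"yf":76}}}
After op 7 (add /py/yx/zs 3): {"pmf":63,"py":{"w":4,"xcr":[95,8,60,44,88],"yx":{"fx":91,"ld":6,"szr":43,"vj":43,"yf":76,"zs":3}}}
After op 8 (add /py/yx/d 2): {"pmf":63,"py":{"w":4,"xcr":[95,8,60,44,88],"yx":{"d":2,"fx":91,"ld":6,"szr":43,"vj":43,"yf":76,"zs":3}}}
After op 9 (replace /pmf 56): {"pmf":56,"py":{"w":4,"xcr":[95,8,60,44,88],"yx":{"d":2,"fx":91,"ld":6,"szr":43,"vj":43,"yf":76,"zs":3}}}
After op 10 (add /py 62): {"pmf":56,"py":62}
After op 11 (remove /py): {"pmf":56}
After op 12 (add /gt 74): {"gt":74,"pmf":56}
After op 13 (add /u 77): {"gt":74,"pmf":56,"u":77}
After op 14 (add /xsp 5): {"gt":74,"pmf":56,"u":77,"xsp":5}
After op 15 (replace /xsp 63): {"gt":74,"pmf":56,"u":77,"xsp":63}
After op 16 (add /zdy 90): {"gt":74,"pmf":56,"u":77,"xsp":63,"zdy":90}
After op 17 (replace /xsp 38): {"gt":74,"pmf":56,"u":77,"xsp":38,"zdy":90}
After op 18 (remove /u): {"gt":74,"pmf":56,"xsp":38,"zdy":90}
After op 19 (replace /xsp 2): {"gt":74,"pmf":56,"xsp":2,"zdy":90}
After op 20 (remove /gt): {"pmf":56,"xsp":2,"zdy":90}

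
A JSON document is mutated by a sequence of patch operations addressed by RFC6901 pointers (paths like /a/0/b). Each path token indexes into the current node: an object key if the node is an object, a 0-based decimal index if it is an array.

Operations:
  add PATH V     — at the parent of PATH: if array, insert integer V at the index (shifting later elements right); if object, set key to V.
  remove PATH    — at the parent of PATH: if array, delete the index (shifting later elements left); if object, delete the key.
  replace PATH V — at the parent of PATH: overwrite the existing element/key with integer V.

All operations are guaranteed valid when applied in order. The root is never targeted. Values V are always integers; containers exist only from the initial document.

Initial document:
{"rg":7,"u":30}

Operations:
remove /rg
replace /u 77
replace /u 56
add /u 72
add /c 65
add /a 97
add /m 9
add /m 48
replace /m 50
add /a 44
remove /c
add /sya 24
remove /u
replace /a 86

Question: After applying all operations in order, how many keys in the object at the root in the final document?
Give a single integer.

Answer: 3

Derivation:
After op 1 (remove /rg): {"u":30}
After op 2 (replace /u 77): {"u":77}
After op 3 (replace /u 56): {"u":56}
After op 4 (add /u 72): {"u":72}
After op 5 (add /c 65): {"c":65,"u":72}
After op 6 (add /a 97): {"a":97,"c":65,"u":72}
After op 7 (add /m 9): {"a":97,"c":65,"m":9,"u":72}
After op 8 (add /m 48): {"a":97,"c":65,"m":48,"u":72}
After op 9 (replace /m 50): {"a":97,"c":65,"m":50,"u":72}
After op 10 (add /a 44): {"a":44,"c":65,"m":50,"u":72}
After op 11 (remove /c): {"a":44,"m":50,"u":72}
After op 12 (add /sya 24): {"a":44,"m":50,"sya":24,"u":72}
After op 13 (remove /u): {"a":44,"m":50,"sya":24}
After op 14 (replace /a 86): {"a":86,"m":50,"sya":24}
Size at the root: 3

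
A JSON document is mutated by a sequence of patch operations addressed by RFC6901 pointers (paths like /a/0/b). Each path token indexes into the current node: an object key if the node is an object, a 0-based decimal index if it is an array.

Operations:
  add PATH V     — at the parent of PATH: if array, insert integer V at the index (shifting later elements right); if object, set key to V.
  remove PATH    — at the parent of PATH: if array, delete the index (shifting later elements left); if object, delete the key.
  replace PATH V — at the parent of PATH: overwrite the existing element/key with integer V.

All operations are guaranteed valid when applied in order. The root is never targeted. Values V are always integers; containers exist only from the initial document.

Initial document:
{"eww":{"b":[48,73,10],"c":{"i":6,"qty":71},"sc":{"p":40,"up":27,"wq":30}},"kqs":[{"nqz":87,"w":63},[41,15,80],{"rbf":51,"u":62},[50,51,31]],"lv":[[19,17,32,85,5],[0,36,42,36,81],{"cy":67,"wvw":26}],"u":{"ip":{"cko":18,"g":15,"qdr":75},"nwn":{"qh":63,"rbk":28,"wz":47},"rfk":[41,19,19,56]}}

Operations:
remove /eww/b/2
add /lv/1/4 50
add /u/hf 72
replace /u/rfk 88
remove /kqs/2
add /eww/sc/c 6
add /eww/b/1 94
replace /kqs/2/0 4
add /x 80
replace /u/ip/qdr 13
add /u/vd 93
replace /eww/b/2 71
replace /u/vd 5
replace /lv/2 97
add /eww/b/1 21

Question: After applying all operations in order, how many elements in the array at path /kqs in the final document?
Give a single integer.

After op 1 (remove /eww/b/2): {"eww":{"b":[48,73],"c":{"i":6,"qty":71},"sc":{"p":40,"up":27,"wq":30}},"kqs":[{"nqz":87,"w":63},[41,15,80],{"rbf":51,"u":62},[50,51,31]],"lv":[[19,17,32,85,5],[0,36,42,36,81],{"cy":67,"wvw":26}],"u":{"ip":{"cko":18,"g":15,"qdr":75},"nwn":{"qh":63,"rbk":28,"wz":47},"rfk":[41,19,19,56]}}
After op 2 (add /lv/1/4 50): {"eww":{"b":[48,73],"c":{"i":6,"qty":71},"sc":{"p":40,"up":27,"wq":30}},"kqs":[{"nqz":87,"w":63},[41,15,80],{"rbf":51,"u":62},[50,51,31]],"lv":[[19,17,32,85,5],[0,36,42,36,50,81],{"cy":67,"wvw":26}],"u":{"ip":{"cko":18,"g":15,"qdr":75},"nwn":{"qh":63,"rbk":28,"wz":47},"rfk":[41,19,19,56]}}
After op 3 (add /u/hf 72): {"eww":{"b":[48,73],"c":{"i":6,"qty":71},"sc":{"p":40,"up":27,"wq":30}},"kqs":[{"nqz":87,"w":63},[41,15,80],{"rbf":51,"u":62},[50,51,31]],"lv":[[19,17,32,85,5],[0,36,42,36,50,81],{"cy":67,"wvw":26}],"u":{"hf":72,"ip":{"cko":18,"g":15,"qdr":75},"nwn":{"qh":63,"rbk":28,"wz":47},"rfk":[41,19,19,56]}}
After op 4 (replace /u/rfk 88): {"eww":{"b":[48,73],"c":{"i":6,"qty":71},"sc":{"p":40,"up":27,"wq":30}},"kqs":[{"nqz":87,"w":63},[41,15,80],{"rbf":51,"u":62},[50,51,31]],"lv":[[19,17,32,85,5],[0,36,42,36,50,81],{"cy":67,"wvw":26}],"u":{"hf":72,"ip":{"cko":18,"g":15,"qdr":75},"nwn":{"qh":63,"rbk":28,"wz":47},"rfk":88}}
After op 5 (remove /kqs/2): {"eww":{"b":[48,73],"c":{"i":6,"qty":71},"sc":{"p":40,"up":27,"wq":30}},"kqs":[{"nqz":87,"w":63},[41,15,80],[50,51,31]],"lv":[[19,17,32,85,5],[0,36,42,36,50,81],{"cy":67,"wvw":26}],"u":{"hf":72,"ip":{"cko":18,"g":15,"qdr":75},"nwn":{"qh":63,"rbk":28,"wz":47},"rfk":88}}
After op 6 (add /eww/sc/c 6): {"eww":{"b":[48,73],"c":{"i":6,"qty":71},"sc":{"c":6,"p":40,"up":27,"wq":30}},"kqs":[{"nqz":87,"w":63},[41,15,80],[50,51,31]],"lv":[[19,17,32,85,5],[0,36,42,36,50,81],{"cy":67,"wvw":26}],"u":{"hf":72,"ip":{"cko":18,"g":15,"qdr":75},"nwn":{"qh":63,"rbk":28,"wz":47},"rfk":88}}
After op 7 (add /eww/b/1 94): {"eww":{"b":[48,94,73],"c":{"i":6,"qty":71},"sc":{"c":6,"p":40,"up":27,"wq":30}},"kqs":[{"nqz":87,"w":63},[41,15,80],[50,51,31]],"lv":[[19,17,32,85,5],[0,36,42,36,50,81],{"cy":67,"wvw":26}],"u":{"hf":72,"ip":{"cko":18,"g":15,"qdr":75},"nwn":{"qh":63,"rbk":28,"wz":47},"rfk":88}}
After op 8 (replace /kqs/2/0 4): {"eww":{"b":[48,94,73],"c":{"i":6,"qty":71},"sc":{"c":6,"p":40,"up":27,"wq":30}},"kqs":[{"nqz":87,"w":63},[41,15,80],[4,51,31]],"lv":[[19,17,32,85,5],[0,36,42,36,50,81],{"cy":67,"wvw":26}],"u":{"hf":72,"ip":{"cko":18,"g":15,"qdr":75},"nwn":{"qh":63,"rbk":28,"wz":47},"rfk":88}}
After op 9 (add /x 80): {"eww":{"b":[48,94,73],"c":{"i":6,"qty":71},"sc":{"c":6,"p":40,"up":27,"wq":30}},"kqs":[{"nqz":87,"w":63},[41,15,80],[4,51,31]],"lv":[[19,17,32,85,5],[0,36,42,36,50,81],{"cy":67,"wvw":26}],"u":{"hf":72,"ip":{"cko":18,"g":15,"qdr":75},"nwn":{"qh":63,"rbk":28,"wz":47},"rfk":88},"x":80}
After op 10 (replace /u/ip/qdr 13): {"eww":{"b":[48,94,73],"c":{"i":6,"qty":71},"sc":{"c":6,"p":40,"up":27,"wq":30}},"kqs":[{"nqz":87,"w":63},[41,15,80],[4,51,31]],"lv":[[19,17,32,85,5],[0,36,42,36,50,81],{"cy":67,"wvw":26}],"u":{"hf":72,"ip":{"cko":18,"g":15,"qdr":13},"nwn":{"qh":63,"rbk":28,"wz":47},"rfk":88},"x":80}
After op 11 (add /u/vd 93): {"eww":{"b":[48,94,73],"c":{"i":6,"qty":71},"sc":{"c":6,"p":40,"up":27,"wq":30}},"kqs":[{"nqz":87,"w":63},[41,15,80],[4,51,31]],"lv":[[19,17,32,85,5],[0,36,42,36,50,81],{"cy":67,"wvw":26}],"u":{"hf":72,"ip":{"cko":18,"g":15,"qdr":13},"nwn":{"qh":63,"rbk":28,"wz":47},"rfk":88,"vd":93},"x":80}
After op 12 (replace /eww/b/2 71): {"eww":{"b":[48,94,71],"c":{"i":6,"qty":71},"sc":{"c":6,"p":40,"up":27,"wq":30}},"kqs":[{"nqz":87,"w":63},[41,15,80],[4,51,31]],"lv":[[19,17,32,85,5],[0,36,42,36,50,81],{"cy":67,"wvw":26}],"u":{"hf":72,"ip":{"cko":18,"g":15,"qdr":13},"nwn":{"qh":63,"rbk":28,"wz":47},"rfk":88,"vd":93},"x":80}
After op 13 (replace /u/vd 5): {"eww":{"b":[48,94,71],"c":{"i":6,"qty":71},"sc":{"c":6,"p":40,"up":27,"wq":30}},"kqs":[{"nqz":87,"w":63},[41,15,80],[4,51,31]],"lv":[[19,17,32,85,5],[0,36,42,36,50,81],{"cy":67,"wvw":26}],"u":{"hf":72,"ip":{"cko":18,"g":15,"qdr":13},"nwn":{"qh":63,"rbk":28,"wz":47},"rfk":88,"vd":5},"x":80}
After op 14 (replace /lv/2 97): {"eww":{"b":[48,94,71],"c":{"i":6,"qty":71},"sc":{"c":6,"p":40,"up":27,"wq":30}},"kqs":[{"nqz":87,"w":63},[41,15,80],[4,51,31]],"lv":[[19,17,32,85,5],[0,36,42,36,50,81],97],"u":{"hf":72,"ip":{"cko":18,"g":15,"qdr":13},"nwn":{"qh":63,"rbk":28,"wz":47},"rfk":88,"vd":5},"x":80}
After op 15 (add /eww/b/1 21): {"eww":{"b":[48,21,94,71],"c":{"i":6,"qty":71},"sc":{"c":6,"p":40,"up":27,"wq":30}},"kqs":[{"nqz":87,"w":63},[41,15,80],[4,51,31]],"lv":[[19,17,32,85,5],[0,36,42,36,50,81],97],"u":{"hf":72,"ip":{"cko":18,"g":15,"qdr":13},"nwn":{"qh":63,"rbk":28,"wz":47},"rfk":88,"vd":5},"x":80}
Size at path /kqs: 3

Answer: 3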